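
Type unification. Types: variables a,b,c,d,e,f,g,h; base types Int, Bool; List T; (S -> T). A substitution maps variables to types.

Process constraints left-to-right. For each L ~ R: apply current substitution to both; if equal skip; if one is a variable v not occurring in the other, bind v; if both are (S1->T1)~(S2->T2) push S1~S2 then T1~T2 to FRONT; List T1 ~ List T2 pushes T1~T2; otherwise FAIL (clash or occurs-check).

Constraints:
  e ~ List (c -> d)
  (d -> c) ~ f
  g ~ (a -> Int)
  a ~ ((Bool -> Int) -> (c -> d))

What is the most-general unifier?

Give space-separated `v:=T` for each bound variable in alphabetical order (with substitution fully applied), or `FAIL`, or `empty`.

step 1: unify e ~ List (c -> d)  [subst: {-} | 3 pending]
  bind e := List (c -> d)
step 2: unify (d -> c) ~ f  [subst: {e:=List (c -> d)} | 2 pending]
  bind f := (d -> c)
step 3: unify g ~ (a -> Int)  [subst: {e:=List (c -> d), f:=(d -> c)} | 1 pending]
  bind g := (a -> Int)
step 4: unify a ~ ((Bool -> Int) -> (c -> d))  [subst: {e:=List (c -> d), f:=(d -> c), g:=(a -> Int)} | 0 pending]
  bind a := ((Bool -> Int) -> (c -> d))

Answer: a:=((Bool -> Int) -> (c -> d)) e:=List (c -> d) f:=(d -> c) g:=(((Bool -> Int) -> (c -> d)) -> Int)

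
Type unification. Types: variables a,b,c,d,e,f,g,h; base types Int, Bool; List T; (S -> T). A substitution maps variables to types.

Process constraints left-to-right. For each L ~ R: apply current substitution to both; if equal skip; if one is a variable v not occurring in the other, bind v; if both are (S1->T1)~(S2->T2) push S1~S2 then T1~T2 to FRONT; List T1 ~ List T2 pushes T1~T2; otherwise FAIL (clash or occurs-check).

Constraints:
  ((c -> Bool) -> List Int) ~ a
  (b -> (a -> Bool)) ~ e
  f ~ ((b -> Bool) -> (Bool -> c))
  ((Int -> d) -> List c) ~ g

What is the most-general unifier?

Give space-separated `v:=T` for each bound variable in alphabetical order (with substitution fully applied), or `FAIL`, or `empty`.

Answer: a:=((c -> Bool) -> List Int) e:=(b -> (((c -> Bool) -> List Int) -> Bool)) f:=((b -> Bool) -> (Bool -> c)) g:=((Int -> d) -> List c)

Derivation:
step 1: unify ((c -> Bool) -> List Int) ~ a  [subst: {-} | 3 pending]
  bind a := ((c -> Bool) -> List Int)
step 2: unify (b -> (((c -> Bool) -> List Int) -> Bool)) ~ e  [subst: {a:=((c -> Bool) -> List Int)} | 2 pending]
  bind e := (b -> (((c -> Bool) -> List Int) -> Bool))
step 3: unify f ~ ((b -> Bool) -> (Bool -> c))  [subst: {a:=((c -> Bool) -> List Int), e:=(b -> (((c -> Bool) -> List Int) -> Bool))} | 1 pending]
  bind f := ((b -> Bool) -> (Bool -> c))
step 4: unify ((Int -> d) -> List c) ~ g  [subst: {a:=((c -> Bool) -> List Int), e:=(b -> (((c -> Bool) -> List Int) -> Bool)), f:=((b -> Bool) -> (Bool -> c))} | 0 pending]
  bind g := ((Int -> d) -> List c)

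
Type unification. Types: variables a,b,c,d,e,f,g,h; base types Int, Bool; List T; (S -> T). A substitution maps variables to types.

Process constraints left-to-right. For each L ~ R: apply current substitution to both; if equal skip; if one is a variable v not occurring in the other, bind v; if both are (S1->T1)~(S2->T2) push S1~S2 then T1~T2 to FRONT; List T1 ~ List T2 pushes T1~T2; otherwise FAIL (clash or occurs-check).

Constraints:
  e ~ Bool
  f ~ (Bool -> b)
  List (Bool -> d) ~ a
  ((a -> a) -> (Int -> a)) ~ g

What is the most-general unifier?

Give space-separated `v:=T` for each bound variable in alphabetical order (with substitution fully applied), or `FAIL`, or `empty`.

Answer: a:=List (Bool -> d) e:=Bool f:=(Bool -> b) g:=((List (Bool -> d) -> List (Bool -> d)) -> (Int -> List (Bool -> d)))

Derivation:
step 1: unify e ~ Bool  [subst: {-} | 3 pending]
  bind e := Bool
step 2: unify f ~ (Bool -> b)  [subst: {e:=Bool} | 2 pending]
  bind f := (Bool -> b)
step 3: unify List (Bool -> d) ~ a  [subst: {e:=Bool, f:=(Bool -> b)} | 1 pending]
  bind a := List (Bool -> d)
step 4: unify ((List (Bool -> d) -> List (Bool -> d)) -> (Int -> List (Bool -> d))) ~ g  [subst: {e:=Bool, f:=(Bool -> b), a:=List (Bool -> d)} | 0 pending]
  bind g := ((List (Bool -> d) -> List (Bool -> d)) -> (Int -> List (Bool -> d)))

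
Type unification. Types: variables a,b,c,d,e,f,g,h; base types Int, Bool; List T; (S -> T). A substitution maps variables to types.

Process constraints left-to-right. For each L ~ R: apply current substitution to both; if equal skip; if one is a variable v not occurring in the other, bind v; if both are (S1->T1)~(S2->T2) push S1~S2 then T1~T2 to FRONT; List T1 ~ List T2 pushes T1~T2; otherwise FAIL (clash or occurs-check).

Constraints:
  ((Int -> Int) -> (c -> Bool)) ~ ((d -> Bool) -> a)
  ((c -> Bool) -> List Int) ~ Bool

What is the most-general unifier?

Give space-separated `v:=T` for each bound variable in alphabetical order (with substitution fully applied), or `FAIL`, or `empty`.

step 1: unify ((Int -> Int) -> (c -> Bool)) ~ ((d -> Bool) -> a)  [subst: {-} | 1 pending]
  -> decompose arrow: push (Int -> Int)~(d -> Bool), (c -> Bool)~a
step 2: unify (Int -> Int) ~ (d -> Bool)  [subst: {-} | 2 pending]
  -> decompose arrow: push Int~d, Int~Bool
step 3: unify Int ~ d  [subst: {-} | 3 pending]
  bind d := Int
step 4: unify Int ~ Bool  [subst: {d:=Int} | 2 pending]
  clash: Int vs Bool

Answer: FAIL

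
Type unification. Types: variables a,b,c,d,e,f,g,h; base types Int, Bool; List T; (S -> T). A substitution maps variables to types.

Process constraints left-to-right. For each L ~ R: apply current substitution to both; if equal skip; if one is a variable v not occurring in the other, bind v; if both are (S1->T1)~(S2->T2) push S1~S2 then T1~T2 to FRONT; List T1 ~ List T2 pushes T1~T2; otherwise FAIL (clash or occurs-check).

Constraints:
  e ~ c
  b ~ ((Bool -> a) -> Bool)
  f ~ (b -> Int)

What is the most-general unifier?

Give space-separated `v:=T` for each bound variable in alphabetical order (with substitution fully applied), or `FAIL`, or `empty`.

step 1: unify e ~ c  [subst: {-} | 2 pending]
  bind e := c
step 2: unify b ~ ((Bool -> a) -> Bool)  [subst: {e:=c} | 1 pending]
  bind b := ((Bool -> a) -> Bool)
step 3: unify f ~ (((Bool -> a) -> Bool) -> Int)  [subst: {e:=c, b:=((Bool -> a) -> Bool)} | 0 pending]
  bind f := (((Bool -> a) -> Bool) -> Int)

Answer: b:=((Bool -> a) -> Bool) e:=c f:=(((Bool -> a) -> Bool) -> Int)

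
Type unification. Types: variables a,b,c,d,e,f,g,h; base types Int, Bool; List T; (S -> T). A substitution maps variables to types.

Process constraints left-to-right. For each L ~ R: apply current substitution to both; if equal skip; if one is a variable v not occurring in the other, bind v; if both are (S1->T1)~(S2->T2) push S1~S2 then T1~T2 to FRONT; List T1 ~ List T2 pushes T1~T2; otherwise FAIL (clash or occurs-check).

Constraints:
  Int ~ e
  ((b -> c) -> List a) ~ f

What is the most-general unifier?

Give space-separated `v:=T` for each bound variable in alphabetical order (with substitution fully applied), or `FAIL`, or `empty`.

Answer: e:=Int f:=((b -> c) -> List a)

Derivation:
step 1: unify Int ~ e  [subst: {-} | 1 pending]
  bind e := Int
step 2: unify ((b -> c) -> List a) ~ f  [subst: {e:=Int} | 0 pending]
  bind f := ((b -> c) -> List a)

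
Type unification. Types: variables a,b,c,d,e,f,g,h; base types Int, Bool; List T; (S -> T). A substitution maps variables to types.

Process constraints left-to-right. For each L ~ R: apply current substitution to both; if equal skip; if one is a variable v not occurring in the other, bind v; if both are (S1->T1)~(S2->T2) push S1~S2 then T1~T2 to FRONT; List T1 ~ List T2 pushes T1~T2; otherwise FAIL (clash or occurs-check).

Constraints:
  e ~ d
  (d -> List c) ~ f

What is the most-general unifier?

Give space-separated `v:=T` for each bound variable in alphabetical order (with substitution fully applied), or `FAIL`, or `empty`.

step 1: unify e ~ d  [subst: {-} | 1 pending]
  bind e := d
step 2: unify (d -> List c) ~ f  [subst: {e:=d} | 0 pending]
  bind f := (d -> List c)

Answer: e:=d f:=(d -> List c)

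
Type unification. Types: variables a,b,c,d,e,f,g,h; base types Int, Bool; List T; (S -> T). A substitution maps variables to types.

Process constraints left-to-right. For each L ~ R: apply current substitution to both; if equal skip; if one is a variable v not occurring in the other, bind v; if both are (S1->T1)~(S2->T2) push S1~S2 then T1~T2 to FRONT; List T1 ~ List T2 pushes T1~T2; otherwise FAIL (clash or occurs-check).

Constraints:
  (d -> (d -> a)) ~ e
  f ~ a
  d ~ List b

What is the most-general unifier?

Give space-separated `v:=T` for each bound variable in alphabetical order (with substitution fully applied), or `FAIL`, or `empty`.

step 1: unify (d -> (d -> a)) ~ e  [subst: {-} | 2 pending]
  bind e := (d -> (d -> a))
step 2: unify f ~ a  [subst: {e:=(d -> (d -> a))} | 1 pending]
  bind f := a
step 3: unify d ~ List b  [subst: {e:=(d -> (d -> a)), f:=a} | 0 pending]
  bind d := List b

Answer: d:=List b e:=(List b -> (List b -> a)) f:=a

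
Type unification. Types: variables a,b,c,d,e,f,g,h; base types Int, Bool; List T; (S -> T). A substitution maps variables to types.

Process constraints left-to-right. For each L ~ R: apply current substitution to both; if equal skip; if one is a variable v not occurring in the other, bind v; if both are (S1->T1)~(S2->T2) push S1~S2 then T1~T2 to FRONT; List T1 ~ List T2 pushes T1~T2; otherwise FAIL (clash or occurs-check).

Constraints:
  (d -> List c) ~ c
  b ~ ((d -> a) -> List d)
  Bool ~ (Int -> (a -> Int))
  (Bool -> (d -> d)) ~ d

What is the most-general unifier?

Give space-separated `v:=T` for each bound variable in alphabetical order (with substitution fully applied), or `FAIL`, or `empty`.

Answer: FAIL

Derivation:
step 1: unify (d -> List c) ~ c  [subst: {-} | 3 pending]
  occurs-check fail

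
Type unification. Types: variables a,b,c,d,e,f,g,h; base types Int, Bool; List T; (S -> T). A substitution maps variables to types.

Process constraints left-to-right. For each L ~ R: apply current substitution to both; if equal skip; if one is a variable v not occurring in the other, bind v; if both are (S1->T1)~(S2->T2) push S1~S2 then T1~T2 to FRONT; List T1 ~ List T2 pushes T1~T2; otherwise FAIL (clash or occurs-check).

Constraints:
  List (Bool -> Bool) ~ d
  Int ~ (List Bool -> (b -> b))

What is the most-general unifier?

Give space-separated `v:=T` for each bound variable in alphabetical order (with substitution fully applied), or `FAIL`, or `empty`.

Answer: FAIL

Derivation:
step 1: unify List (Bool -> Bool) ~ d  [subst: {-} | 1 pending]
  bind d := List (Bool -> Bool)
step 2: unify Int ~ (List Bool -> (b -> b))  [subst: {d:=List (Bool -> Bool)} | 0 pending]
  clash: Int vs (List Bool -> (b -> b))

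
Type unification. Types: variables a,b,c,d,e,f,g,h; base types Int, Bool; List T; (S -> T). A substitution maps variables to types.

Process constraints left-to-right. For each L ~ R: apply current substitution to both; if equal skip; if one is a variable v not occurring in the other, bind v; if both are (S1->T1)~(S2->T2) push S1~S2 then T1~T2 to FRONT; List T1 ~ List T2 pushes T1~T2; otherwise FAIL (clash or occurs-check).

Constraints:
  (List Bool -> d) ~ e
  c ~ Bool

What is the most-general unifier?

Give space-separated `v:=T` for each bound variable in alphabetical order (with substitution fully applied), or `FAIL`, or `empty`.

step 1: unify (List Bool -> d) ~ e  [subst: {-} | 1 pending]
  bind e := (List Bool -> d)
step 2: unify c ~ Bool  [subst: {e:=(List Bool -> d)} | 0 pending]
  bind c := Bool

Answer: c:=Bool e:=(List Bool -> d)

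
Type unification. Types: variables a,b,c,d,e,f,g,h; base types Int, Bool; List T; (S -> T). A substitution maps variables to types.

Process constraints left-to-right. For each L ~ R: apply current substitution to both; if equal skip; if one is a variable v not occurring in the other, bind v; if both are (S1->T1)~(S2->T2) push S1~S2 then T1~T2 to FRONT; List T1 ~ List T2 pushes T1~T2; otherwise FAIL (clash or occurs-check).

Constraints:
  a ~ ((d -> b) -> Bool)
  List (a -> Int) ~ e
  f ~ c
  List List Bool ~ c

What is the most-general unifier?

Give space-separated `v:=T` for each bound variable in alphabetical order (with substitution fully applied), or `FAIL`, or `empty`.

Answer: a:=((d -> b) -> Bool) c:=List List Bool e:=List (((d -> b) -> Bool) -> Int) f:=List List Bool

Derivation:
step 1: unify a ~ ((d -> b) -> Bool)  [subst: {-} | 3 pending]
  bind a := ((d -> b) -> Bool)
step 2: unify List (((d -> b) -> Bool) -> Int) ~ e  [subst: {a:=((d -> b) -> Bool)} | 2 pending]
  bind e := List (((d -> b) -> Bool) -> Int)
step 3: unify f ~ c  [subst: {a:=((d -> b) -> Bool), e:=List (((d -> b) -> Bool) -> Int)} | 1 pending]
  bind f := c
step 4: unify List List Bool ~ c  [subst: {a:=((d -> b) -> Bool), e:=List (((d -> b) -> Bool) -> Int), f:=c} | 0 pending]
  bind c := List List Bool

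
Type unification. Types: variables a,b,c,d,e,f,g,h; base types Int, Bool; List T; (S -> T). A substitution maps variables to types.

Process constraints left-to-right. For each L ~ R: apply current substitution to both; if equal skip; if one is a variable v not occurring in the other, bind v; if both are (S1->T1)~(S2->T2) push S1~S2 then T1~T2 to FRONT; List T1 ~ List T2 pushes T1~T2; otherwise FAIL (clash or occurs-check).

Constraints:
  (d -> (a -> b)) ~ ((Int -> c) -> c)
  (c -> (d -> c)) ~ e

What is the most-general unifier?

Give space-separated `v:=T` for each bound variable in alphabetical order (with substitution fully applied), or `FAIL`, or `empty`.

step 1: unify (d -> (a -> b)) ~ ((Int -> c) -> c)  [subst: {-} | 1 pending]
  -> decompose arrow: push d~(Int -> c), (a -> b)~c
step 2: unify d ~ (Int -> c)  [subst: {-} | 2 pending]
  bind d := (Int -> c)
step 3: unify (a -> b) ~ c  [subst: {d:=(Int -> c)} | 1 pending]
  bind c := (a -> b)
step 4: unify ((a -> b) -> ((Int -> (a -> b)) -> (a -> b))) ~ e  [subst: {d:=(Int -> c), c:=(a -> b)} | 0 pending]
  bind e := ((a -> b) -> ((Int -> (a -> b)) -> (a -> b)))

Answer: c:=(a -> b) d:=(Int -> (a -> b)) e:=((a -> b) -> ((Int -> (a -> b)) -> (a -> b)))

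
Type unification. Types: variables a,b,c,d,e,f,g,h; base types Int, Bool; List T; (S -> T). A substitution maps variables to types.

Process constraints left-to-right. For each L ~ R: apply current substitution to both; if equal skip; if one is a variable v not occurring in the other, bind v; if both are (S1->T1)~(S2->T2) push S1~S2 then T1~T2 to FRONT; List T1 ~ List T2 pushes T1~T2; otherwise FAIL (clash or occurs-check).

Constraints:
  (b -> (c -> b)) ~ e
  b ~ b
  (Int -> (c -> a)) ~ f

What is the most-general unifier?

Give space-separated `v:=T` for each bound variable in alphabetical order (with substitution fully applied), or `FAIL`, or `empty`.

step 1: unify (b -> (c -> b)) ~ e  [subst: {-} | 2 pending]
  bind e := (b -> (c -> b))
step 2: unify b ~ b  [subst: {e:=(b -> (c -> b))} | 1 pending]
  -> identical, skip
step 3: unify (Int -> (c -> a)) ~ f  [subst: {e:=(b -> (c -> b))} | 0 pending]
  bind f := (Int -> (c -> a))

Answer: e:=(b -> (c -> b)) f:=(Int -> (c -> a))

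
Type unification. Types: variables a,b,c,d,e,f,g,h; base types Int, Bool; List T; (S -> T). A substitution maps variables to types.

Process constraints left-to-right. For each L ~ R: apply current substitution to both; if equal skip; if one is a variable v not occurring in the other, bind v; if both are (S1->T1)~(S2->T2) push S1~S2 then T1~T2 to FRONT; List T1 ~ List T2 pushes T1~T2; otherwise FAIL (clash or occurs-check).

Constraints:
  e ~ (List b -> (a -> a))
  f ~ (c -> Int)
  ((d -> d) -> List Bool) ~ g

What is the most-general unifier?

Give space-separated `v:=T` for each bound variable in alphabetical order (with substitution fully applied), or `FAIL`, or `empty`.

Answer: e:=(List b -> (a -> a)) f:=(c -> Int) g:=((d -> d) -> List Bool)

Derivation:
step 1: unify e ~ (List b -> (a -> a))  [subst: {-} | 2 pending]
  bind e := (List b -> (a -> a))
step 2: unify f ~ (c -> Int)  [subst: {e:=(List b -> (a -> a))} | 1 pending]
  bind f := (c -> Int)
step 3: unify ((d -> d) -> List Bool) ~ g  [subst: {e:=(List b -> (a -> a)), f:=(c -> Int)} | 0 pending]
  bind g := ((d -> d) -> List Bool)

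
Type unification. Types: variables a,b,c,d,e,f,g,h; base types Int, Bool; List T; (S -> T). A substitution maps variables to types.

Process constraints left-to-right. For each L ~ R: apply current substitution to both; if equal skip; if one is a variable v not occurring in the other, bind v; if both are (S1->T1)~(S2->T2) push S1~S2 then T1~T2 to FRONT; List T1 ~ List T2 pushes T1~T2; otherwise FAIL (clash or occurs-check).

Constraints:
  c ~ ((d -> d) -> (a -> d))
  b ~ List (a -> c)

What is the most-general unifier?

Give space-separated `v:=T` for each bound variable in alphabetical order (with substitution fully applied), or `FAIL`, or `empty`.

step 1: unify c ~ ((d -> d) -> (a -> d))  [subst: {-} | 1 pending]
  bind c := ((d -> d) -> (a -> d))
step 2: unify b ~ List (a -> ((d -> d) -> (a -> d)))  [subst: {c:=((d -> d) -> (a -> d))} | 0 pending]
  bind b := List (a -> ((d -> d) -> (a -> d)))

Answer: b:=List (a -> ((d -> d) -> (a -> d))) c:=((d -> d) -> (a -> d))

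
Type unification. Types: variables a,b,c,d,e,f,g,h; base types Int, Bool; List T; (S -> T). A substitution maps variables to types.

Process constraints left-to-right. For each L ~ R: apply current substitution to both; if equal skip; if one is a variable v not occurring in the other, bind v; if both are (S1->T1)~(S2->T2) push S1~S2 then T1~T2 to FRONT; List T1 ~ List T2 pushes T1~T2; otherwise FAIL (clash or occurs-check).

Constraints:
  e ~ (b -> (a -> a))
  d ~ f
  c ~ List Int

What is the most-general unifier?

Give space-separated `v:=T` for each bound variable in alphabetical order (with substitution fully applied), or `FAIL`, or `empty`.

step 1: unify e ~ (b -> (a -> a))  [subst: {-} | 2 pending]
  bind e := (b -> (a -> a))
step 2: unify d ~ f  [subst: {e:=(b -> (a -> a))} | 1 pending]
  bind d := f
step 3: unify c ~ List Int  [subst: {e:=(b -> (a -> a)), d:=f} | 0 pending]
  bind c := List Int

Answer: c:=List Int d:=f e:=(b -> (a -> a))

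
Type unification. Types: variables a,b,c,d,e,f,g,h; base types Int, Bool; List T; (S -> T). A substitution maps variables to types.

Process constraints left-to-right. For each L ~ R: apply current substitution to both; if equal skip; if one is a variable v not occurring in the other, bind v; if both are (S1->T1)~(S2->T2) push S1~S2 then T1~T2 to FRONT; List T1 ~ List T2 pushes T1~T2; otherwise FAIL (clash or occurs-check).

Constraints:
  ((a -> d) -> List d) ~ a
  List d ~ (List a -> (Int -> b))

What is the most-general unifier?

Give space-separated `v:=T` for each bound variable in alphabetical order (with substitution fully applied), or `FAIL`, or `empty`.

Answer: FAIL

Derivation:
step 1: unify ((a -> d) -> List d) ~ a  [subst: {-} | 1 pending]
  occurs-check fail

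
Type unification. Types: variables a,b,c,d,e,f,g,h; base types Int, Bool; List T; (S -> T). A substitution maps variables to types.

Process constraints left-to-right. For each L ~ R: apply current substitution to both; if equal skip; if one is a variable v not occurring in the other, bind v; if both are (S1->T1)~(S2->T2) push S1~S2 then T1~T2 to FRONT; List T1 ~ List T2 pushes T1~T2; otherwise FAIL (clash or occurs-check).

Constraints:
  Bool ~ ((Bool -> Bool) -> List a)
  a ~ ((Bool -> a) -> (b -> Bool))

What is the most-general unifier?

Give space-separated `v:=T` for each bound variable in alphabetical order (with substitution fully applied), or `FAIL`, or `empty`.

step 1: unify Bool ~ ((Bool -> Bool) -> List a)  [subst: {-} | 1 pending]
  clash: Bool vs ((Bool -> Bool) -> List a)

Answer: FAIL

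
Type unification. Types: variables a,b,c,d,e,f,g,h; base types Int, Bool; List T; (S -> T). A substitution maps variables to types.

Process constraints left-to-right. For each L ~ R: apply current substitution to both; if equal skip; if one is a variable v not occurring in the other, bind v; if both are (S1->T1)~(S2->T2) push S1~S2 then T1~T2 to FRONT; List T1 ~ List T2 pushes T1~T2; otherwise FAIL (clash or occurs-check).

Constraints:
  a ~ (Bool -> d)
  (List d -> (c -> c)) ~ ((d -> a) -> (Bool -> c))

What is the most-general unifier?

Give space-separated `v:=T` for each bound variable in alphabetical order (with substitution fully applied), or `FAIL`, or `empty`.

Answer: FAIL

Derivation:
step 1: unify a ~ (Bool -> d)  [subst: {-} | 1 pending]
  bind a := (Bool -> d)
step 2: unify (List d -> (c -> c)) ~ ((d -> (Bool -> d)) -> (Bool -> c))  [subst: {a:=(Bool -> d)} | 0 pending]
  -> decompose arrow: push List d~(d -> (Bool -> d)), (c -> c)~(Bool -> c)
step 3: unify List d ~ (d -> (Bool -> d))  [subst: {a:=(Bool -> d)} | 1 pending]
  clash: List d vs (d -> (Bool -> d))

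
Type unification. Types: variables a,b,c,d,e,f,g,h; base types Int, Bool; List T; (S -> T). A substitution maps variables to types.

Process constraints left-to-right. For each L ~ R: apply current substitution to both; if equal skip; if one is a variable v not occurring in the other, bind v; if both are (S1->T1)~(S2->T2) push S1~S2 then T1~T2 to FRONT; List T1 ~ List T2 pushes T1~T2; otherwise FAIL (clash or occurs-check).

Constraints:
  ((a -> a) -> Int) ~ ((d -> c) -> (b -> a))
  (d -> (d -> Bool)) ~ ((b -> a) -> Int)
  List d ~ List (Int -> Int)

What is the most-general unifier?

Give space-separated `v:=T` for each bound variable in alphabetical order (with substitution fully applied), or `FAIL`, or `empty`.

Answer: FAIL

Derivation:
step 1: unify ((a -> a) -> Int) ~ ((d -> c) -> (b -> a))  [subst: {-} | 2 pending]
  -> decompose arrow: push (a -> a)~(d -> c), Int~(b -> a)
step 2: unify (a -> a) ~ (d -> c)  [subst: {-} | 3 pending]
  -> decompose arrow: push a~d, a~c
step 3: unify a ~ d  [subst: {-} | 4 pending]
  bind a := d
step 4: unify d ~ c  [subst: {a:=d} | 3 pending]
  bind d := c
step 5: unify Int ~ (b -> c)  [subst: {a:=d, d:=c} | 2 pending]
  clash: Int vs (b -> c)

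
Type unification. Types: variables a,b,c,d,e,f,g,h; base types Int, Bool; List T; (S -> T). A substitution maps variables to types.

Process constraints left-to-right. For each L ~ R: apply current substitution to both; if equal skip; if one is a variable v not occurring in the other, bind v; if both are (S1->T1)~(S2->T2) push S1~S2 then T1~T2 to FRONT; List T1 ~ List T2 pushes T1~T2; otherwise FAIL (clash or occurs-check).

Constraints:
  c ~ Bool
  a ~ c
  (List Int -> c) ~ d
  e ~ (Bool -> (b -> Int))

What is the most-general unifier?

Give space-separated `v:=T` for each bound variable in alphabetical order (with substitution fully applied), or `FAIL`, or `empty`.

step 1: unify c ~ Bool  [subst: {-} | 3 pending]
  bind c := Bool
step 2: unify a ~ Bool  [subst: {c:=Bool} | 2 pending]
  bind a := Bool
step 3: unify (List Int -> Bool) ~ d  [subst: {c:=Bool, a:=Bool} | 1 pending]
  bind d := (List Int -> Bool)
step 4: unify e ~ (Bool -> (b -> Int))  [subst: {c:=Bool, a:=Bool, d:=(List Int -> Bool)} | 0 pending]
  bind e := (Bool -> (b -> Int))

Answer: a:=Bool c:=Bool d:=(List Int -> Bool) e:=(Bool -> (b -> Int))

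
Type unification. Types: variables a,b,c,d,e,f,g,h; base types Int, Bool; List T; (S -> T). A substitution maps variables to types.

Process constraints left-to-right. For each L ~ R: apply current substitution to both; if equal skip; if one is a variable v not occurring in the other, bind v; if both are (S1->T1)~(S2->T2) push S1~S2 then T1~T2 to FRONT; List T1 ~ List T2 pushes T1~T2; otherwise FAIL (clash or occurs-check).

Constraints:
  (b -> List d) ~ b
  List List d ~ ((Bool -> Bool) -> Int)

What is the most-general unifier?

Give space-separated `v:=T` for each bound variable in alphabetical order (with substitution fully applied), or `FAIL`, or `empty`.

Answer: FAIL

Derivation:
step 1: unify (b -> List d) ~ b  [subst: {-} | 1 pending]
  occurs-check fail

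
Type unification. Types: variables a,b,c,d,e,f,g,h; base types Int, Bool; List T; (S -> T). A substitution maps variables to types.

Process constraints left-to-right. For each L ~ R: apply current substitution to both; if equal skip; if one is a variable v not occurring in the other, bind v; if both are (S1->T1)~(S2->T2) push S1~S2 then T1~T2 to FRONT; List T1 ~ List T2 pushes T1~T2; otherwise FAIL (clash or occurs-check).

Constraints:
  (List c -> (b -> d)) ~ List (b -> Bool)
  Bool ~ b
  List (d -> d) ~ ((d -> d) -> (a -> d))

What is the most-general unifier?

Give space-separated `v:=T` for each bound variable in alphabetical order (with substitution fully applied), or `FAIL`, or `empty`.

step 1: unify (List c -> (b -> d)) ~ List (b -> Bool)  [subst: {-} | 2 pending]
  clash: (List c -> (b -> d)) vs List (b -> Bool)

Answer: FAIL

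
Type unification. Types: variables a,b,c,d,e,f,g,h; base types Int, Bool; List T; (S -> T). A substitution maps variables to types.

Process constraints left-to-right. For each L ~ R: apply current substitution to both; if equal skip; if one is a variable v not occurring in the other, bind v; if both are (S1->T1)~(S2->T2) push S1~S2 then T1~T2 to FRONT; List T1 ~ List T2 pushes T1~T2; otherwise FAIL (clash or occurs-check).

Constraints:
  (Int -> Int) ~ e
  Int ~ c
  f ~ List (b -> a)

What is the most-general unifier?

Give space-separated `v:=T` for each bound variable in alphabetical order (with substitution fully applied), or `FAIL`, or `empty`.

step 1: unify (Int -> Int) ~ e  [subst: {-} | 2 pending]
  bind e := (Int -> Int)
step 2: unify Int ~ c  [subst: {e:=(Int -> Int)} | 1 pending]
  bind c := Int
step 3: unify f ~ List (b -> a)  [subst: {e:=(Int -> Int), c:=Int} | 0 pending]
  bind f := List (b -> a)

Answer: c:=Int e:=(Int -> Int) f:=List (b -> a)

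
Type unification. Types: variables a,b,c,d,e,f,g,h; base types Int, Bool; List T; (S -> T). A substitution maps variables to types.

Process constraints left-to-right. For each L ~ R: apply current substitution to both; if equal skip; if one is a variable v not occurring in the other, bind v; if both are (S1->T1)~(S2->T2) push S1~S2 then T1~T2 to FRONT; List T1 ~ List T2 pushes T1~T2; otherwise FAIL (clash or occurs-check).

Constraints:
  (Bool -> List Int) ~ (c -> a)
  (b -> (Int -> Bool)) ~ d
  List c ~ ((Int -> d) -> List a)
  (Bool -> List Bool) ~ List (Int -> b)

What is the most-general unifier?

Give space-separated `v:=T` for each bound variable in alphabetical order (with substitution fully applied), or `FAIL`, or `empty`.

step 1: unify (Bool -> List Int) ~ (c -> a)  [subst: {-} | 3 pending]
  -> decompose arrow: push Bool~c, List Int~a
step 2: unify Bool ~ c  [subst: {-} | 4 pending]
  bind c := Bool
step 3: unify List Int ~ a  [subst: {c:=Bool} | 3 pending]
  bind a := List Int
step 4: unify (b -> (Int -> Bool)) ~ d  [subst: {c:=Bool, a:=List Int} | 2 pending]
  bind d := (b -> (Int -> Bool))
step 5: unify List Bool ~ ((Int -> (b -> (Int -> Bool))) -> List List Int)  [subst: {c:=Bool, a:=List Int, d:=(b -> (Int -> Bool))} | 1 pending]
  clash: List Bool vs ((Int -> (b -> (Int -> Bool))) -> List List Int)

Answer: FAIL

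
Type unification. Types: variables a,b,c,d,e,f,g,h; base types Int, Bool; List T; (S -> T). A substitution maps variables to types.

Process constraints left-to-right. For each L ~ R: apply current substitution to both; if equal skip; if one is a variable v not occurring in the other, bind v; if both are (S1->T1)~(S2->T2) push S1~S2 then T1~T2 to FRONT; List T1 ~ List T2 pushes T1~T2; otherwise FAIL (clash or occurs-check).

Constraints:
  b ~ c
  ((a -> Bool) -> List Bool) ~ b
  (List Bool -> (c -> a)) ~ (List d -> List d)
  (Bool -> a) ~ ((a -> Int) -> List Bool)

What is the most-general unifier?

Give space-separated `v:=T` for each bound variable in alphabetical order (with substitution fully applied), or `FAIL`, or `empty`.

Answer: FAIL

Derivation:
step 1: unify b ~ c  [subst: {-} | 3 pending]
  bind b := c
step 2: unify ((a -> Bool) -> List Bool) ~ c  [subst: {b:=c} | 2 pending]
  bind c := ((a -> Bool) -> List Bool)
step 3: unify (List Bool -> (((a -> Bool) -> List Bool) -> a)) ~ (List d -> List d)  [subst: {b:=c, c:=((a -> Bool) -> List Bool)} | 1 pending]
  -> decompose arrow: push List Bool~List d, (((a -> Bool) -> List Bool) -> a)~List d
step 4: unify List Bool ~ List d  [subst: {b:=c, c:=((a -> Bool) -> List Bool)} | 2 pending]
  -> decompose List: push Bool~d
step 5: unify Bool ~ d  [subst: {b:=c, c:=((a -> Bool) -> List Bool)} | 2 pending]
  bind d := Bool
step 6: unify (((a -> Bool) -> List Bool) -> a) ~ List Bool  [subst: {b:=c, c:=((a -> Bool) -> List Bool), d:=Bool} | 1 pending]
  clash: (((a -> Bool) -> List Bool) -> a) vs List Bool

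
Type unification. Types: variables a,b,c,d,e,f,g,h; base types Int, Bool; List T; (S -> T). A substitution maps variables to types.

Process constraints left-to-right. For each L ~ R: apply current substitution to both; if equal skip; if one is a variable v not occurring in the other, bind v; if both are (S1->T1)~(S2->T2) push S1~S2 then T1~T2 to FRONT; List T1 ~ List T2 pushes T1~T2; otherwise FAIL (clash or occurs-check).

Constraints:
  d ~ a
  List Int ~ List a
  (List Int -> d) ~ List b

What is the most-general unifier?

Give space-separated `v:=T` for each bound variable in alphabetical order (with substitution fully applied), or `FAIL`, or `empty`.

step 1: unify d ~ a  [subst: {-} | 2 pending]
  bind d := a
step 2: unify List Int ~ List a  [subst: {d:=a} | 1 pending]
  -> decompose List: push Int~a
step 3: unify Int ~ a  [subst: {d:=a} | 1 pending]
  bind a := Int
step 4: unify (List Int -> Int) ~ List b  [subst: {d:=a, a:=Int} | 0 pending]
  clash: (List Int -> Int) vs List b

Answer: FAIL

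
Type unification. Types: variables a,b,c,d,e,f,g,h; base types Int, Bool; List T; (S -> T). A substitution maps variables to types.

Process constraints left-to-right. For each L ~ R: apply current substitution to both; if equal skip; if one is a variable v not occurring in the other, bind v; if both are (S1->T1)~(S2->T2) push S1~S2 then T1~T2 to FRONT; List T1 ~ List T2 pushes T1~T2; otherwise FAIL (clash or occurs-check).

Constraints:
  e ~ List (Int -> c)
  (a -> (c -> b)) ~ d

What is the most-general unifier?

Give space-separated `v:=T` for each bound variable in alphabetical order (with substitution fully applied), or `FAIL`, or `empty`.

step 1: unify e ~ List (Int -> c)  [subst: {-} | 1 pending]
  bind e := List (Int -> c)
step 2: unify (a -> (c -> b)) ~ d  [subst: {e:=List (Int -> c)} | 0 pending]
  bind d := (a -> (c -> b))

Answer: d:=(a -> (c -> b)) e:=List (Int -> c)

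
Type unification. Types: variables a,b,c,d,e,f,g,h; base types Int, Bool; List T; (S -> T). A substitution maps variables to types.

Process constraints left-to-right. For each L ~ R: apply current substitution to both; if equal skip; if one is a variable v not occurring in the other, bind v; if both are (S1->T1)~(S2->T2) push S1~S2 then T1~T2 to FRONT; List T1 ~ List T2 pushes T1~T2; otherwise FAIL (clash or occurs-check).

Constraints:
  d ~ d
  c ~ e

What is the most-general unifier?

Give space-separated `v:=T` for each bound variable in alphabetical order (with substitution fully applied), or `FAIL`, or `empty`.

Answer: c:=e

Derivation:
step 1: unify d ~ d  [subst: {-} | 1 pending]
  -> identical, skip
step 2: unify c ~ e  [subst: {-} | 0 pending]
  bind c := e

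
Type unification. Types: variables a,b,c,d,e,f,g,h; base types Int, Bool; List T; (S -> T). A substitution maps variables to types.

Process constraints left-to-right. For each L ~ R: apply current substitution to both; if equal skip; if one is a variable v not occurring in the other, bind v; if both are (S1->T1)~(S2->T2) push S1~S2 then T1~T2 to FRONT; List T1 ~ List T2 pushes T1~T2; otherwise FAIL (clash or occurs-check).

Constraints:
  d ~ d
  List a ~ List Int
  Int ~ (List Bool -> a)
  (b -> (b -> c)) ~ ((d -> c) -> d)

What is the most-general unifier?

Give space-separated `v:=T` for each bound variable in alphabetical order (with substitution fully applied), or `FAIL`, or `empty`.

step 1: unify d ~ d  [subst: {-} | 3 pending]
  -> identical, skip
step 2: unify List a ~ List Int  [subst: {-} | 2 pending]
  -> decompose List: push a~Int
step 3: unify a ~ Int  [subst: {-} | 2 pending]
  bind a := Int
step 4: unify Int ~ (List Bool -> Int)  [subst: {a:=Int} | 1 pending]
  clash: Int vs (List Bool -> Int)

Answer: FAIL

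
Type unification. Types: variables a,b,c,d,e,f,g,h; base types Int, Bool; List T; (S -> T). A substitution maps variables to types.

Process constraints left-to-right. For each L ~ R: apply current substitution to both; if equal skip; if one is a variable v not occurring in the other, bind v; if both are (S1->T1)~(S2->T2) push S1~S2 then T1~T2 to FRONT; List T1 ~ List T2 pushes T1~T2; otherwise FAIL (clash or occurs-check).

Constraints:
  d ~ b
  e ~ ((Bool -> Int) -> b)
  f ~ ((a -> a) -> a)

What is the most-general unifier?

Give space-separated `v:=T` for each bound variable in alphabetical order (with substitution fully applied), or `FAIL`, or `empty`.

step 1: unify d ~ b  [subst: {-} | 2 pending]
  bind d := b
step 2: unify e ~ ((Bool -> Int) -> b)  [subst: {d:=b} | 1 pending]
  bind e := ((Bool -> Int) -> b)
step 3: unify f ~ ((a -> a) -> a)  [subst: {d:=b, e:=((Bool -> Int) -> b)} | 0 pending]
  bind f := ((a -> a) -> a)

Answer: d:=b e:=((Bool -> Int) -> b) f:=((a -> a) -> a)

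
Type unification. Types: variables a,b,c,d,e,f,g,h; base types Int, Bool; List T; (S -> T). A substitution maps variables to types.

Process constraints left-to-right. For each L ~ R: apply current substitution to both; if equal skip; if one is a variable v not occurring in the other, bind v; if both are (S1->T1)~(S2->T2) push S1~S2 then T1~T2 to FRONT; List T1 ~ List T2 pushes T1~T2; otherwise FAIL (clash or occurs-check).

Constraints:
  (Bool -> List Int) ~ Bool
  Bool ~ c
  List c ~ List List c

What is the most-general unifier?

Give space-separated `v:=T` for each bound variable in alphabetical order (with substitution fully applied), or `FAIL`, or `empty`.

Answer: FAIL

Derivation:
step 1: unify (Bool -> List Int) ~ Bool  [subst: {-} | 2 pending]
  clash: (Bool -> List Int) vs Bool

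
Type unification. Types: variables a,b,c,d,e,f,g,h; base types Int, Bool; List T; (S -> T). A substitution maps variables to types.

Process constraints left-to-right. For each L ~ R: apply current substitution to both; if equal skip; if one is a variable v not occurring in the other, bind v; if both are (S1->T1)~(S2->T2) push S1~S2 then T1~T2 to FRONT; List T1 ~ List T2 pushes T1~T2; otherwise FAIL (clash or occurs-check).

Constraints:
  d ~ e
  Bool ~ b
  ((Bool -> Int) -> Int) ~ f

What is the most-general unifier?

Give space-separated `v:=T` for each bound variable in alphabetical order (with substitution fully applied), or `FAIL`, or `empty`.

Answer: b:=Bool d:=e f:=((Bool -> Int) -> Int)

Derivation:
step 1: unify d ~ e  [subst: {-} | 2 pending]
  bind d := e
step 2: unify Bool ~ b  [subst: {d:=e} | 1 pending]
  bind b := Bool
step 3: unify ((Bool -> Int) -> Int) ~ f  [subst: {d:=e, b:=Bool} | 0 pending]
  bind f := ((Bool -> Int) -> Int)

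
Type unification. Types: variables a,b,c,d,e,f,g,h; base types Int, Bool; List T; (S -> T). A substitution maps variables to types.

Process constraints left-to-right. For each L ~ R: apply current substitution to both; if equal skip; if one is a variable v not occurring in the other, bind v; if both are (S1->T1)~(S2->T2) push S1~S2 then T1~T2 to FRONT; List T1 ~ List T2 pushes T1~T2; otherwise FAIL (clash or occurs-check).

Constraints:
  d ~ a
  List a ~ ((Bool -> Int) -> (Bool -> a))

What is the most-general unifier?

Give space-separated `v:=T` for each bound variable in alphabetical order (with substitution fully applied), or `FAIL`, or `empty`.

Answer: FAIL

Derivation:
step 1: unify d ~ a  [subst: {-} | 1 pending]
  bind d := a
step 2: unify List a ~ ((Bool -> Int) -> (Bool -> a))  [subst: {d:=a} | 0 pending]
  clash: List a vs ((Bool -> Int) -> (Bool -> a))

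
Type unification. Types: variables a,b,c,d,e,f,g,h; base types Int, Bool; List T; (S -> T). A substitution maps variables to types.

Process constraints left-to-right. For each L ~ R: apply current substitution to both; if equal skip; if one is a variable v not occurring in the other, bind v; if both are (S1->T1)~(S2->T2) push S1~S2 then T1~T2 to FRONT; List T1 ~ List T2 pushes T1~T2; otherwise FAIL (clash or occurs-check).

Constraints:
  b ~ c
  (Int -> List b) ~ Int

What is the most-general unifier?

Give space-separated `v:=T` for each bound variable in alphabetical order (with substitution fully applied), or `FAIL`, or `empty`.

step 1: unify b ~ c  [subst: {-} | 1 pending]
  bind b := c
step 2: unify (Int -> List c) ~ Int  [subst: {b:=c} | 0 pending]
  clash: (Int -> List c) vs Int

Answer: FAIL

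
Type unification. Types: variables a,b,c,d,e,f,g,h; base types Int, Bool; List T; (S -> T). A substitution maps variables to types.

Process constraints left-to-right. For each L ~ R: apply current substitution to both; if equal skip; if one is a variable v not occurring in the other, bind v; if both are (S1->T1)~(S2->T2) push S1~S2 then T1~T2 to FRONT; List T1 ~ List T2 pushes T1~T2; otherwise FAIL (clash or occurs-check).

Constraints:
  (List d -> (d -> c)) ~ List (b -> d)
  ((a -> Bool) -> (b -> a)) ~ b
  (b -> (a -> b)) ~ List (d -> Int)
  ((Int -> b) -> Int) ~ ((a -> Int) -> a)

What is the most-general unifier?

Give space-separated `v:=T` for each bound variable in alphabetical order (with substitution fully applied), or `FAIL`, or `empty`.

step 1: unify (List d -> (d -> c)) ~ List (b -> d)  [subst: {-} | 3 pending]
  clash: (List d -> (d -> c)) vs List (b -> d)

Answer: FAIL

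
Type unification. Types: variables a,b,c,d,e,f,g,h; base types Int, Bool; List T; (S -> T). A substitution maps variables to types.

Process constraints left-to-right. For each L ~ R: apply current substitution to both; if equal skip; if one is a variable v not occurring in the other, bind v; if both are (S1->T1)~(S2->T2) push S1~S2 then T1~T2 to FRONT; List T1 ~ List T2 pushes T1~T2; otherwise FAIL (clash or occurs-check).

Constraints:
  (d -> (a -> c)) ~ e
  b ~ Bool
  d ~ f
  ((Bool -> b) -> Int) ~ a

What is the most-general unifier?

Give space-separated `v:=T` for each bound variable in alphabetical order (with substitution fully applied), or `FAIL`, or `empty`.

step 1: unify (d -> (a -> c)) ~ e  [subst: {-} | 3 pending]
  bind e := (d -> (a -> c))
step 2: unify b ~ Bool  [subst: {e:=(d -> (a -> c))} | 2 pending]
  bind b := Bool
step 3: unify d ~ f  [subst: {e:=(d -> (a -> c)), b:=Bool} | 1 pending]
  bind d := f
step 4: unify ((Bool -> Bool) -> Int) ~ a  [subst: {e:=(d -> (a -> c)), b:=Bool, d:=f} | 0 pending]
  bind a := ((Bool -> Bool) -> Int)

Answer: a:=((Bool -> Bool) -> Int) b:=Bool d:=f e:=(f -> (((Bool -> Bool) -> Int) -> c))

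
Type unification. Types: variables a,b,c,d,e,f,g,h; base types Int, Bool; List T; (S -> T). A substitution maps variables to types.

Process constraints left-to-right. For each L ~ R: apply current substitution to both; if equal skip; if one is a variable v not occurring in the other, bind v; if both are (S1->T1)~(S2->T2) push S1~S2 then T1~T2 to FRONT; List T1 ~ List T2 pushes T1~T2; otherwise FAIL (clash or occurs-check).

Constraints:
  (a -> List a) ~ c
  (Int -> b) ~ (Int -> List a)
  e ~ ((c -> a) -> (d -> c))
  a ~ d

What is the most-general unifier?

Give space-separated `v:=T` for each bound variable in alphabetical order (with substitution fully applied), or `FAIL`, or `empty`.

Answer: a:=d b:=List d c:=(d -> List d) e:=(((d -> List d) -> d) -> (d -> (d -> List d)))

Derivation:
step 1: unify (a -> List a) ~ c  [subst: {-} | 3 pending]
  bind c := (a -> List a)
step 2: unify (Int -> b) ~ (Int -> List a)  [subst: {c:=(a -> List a)} | 2 pending]
  -> decompose arrow: push Int~Int, b~List a
step 3: unify Int ~ Int  [subst: {c:=(a -> List a)} | 3 pending]
  -> identical, skip
step 4: unify b ~ List a  [subst: {c:=(a -> List a)} | 2 pending]
  bind b := List a
step 5: unify e ~ (((a -> List a) -> a) -> (d -> (a -> List a)))  [subst: {c:=(a -> List a), b:=List a} | 1 pending]
  bind e := (((a -> List a) -> a) -> (d -> (a -> List a)))
step 6: unify a ~ d  [subst: {c:=(a -> List a), b:=List a, e:=(((a -> List a) -> a) -> (d -> (a -> List a)))} | 0 pending]
  bind a := d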